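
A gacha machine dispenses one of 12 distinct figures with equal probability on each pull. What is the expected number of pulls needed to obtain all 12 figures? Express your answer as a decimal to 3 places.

37.239

After i distinct types are collected, each trial gives a new one with probability (12−i)/12, so the expected wait for the next new type is 12/(12−i).
E = 12/12 + 12/11 + 12/10 + 12/9 + 12/8 + 12/7 + 12/6 + 12/5 + 12/4 + 12/3 + 12/2 + 12/1 = 86021/2310 ≈ 37.239.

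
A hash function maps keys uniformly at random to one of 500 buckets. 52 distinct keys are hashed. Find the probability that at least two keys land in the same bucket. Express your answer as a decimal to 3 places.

It's easier to compute the probability that all 52 are distinct.
P(all distinct) = 500/500 · 499/500 · ··· · 449/500 ≈ 0.064.
So the probability of at least one match is 1 − 0.064 = 0.936.

0.936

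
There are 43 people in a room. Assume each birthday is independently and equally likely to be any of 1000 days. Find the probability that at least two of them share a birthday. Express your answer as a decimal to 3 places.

0.600

It's easier to compute the probability that all 43 are distinct.
P(all distinct) = 1000/1000 · 999/1000 · ··· · 958/1000 ≈ 0.400.
So the probability of at least one match is 1 − 0.400 = 0.600.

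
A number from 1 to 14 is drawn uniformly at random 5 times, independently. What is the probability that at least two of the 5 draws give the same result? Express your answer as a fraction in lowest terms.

P(all 5 different) = 14/14 · 13/14 · ··· · 10/14 = 2145/4802.
P(at least two equal) = 1 − 2145/4802 = 2657/4802.

2657/4802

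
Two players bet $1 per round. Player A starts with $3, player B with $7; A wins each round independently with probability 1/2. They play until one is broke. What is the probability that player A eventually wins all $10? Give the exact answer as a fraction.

3/10

With a fair step, P(i) = ½P(i−1) + ½P(i+1) with P(0)=0, P(10)=1 has the linear solution P(i) = i/10.
P(3) = 3/10.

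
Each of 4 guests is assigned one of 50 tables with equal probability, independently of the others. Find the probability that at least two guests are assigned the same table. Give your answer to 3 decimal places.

It's easier to compute the probability that all 4 are distinct.
P(all distinct) = 50/50 · 49/50 · ··· · 47/50 ≈ 0.884.
So the probability of at least one match is 1 − 0.884 = 0.116.

0.116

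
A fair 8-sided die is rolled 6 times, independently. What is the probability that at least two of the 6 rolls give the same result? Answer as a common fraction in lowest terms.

3781/4096

P(all 6 different) = 8/8 · 7/8 · ··· · 3/8 = 315/4096.
P(at least two equal) = 1 − 315/4096 = 3781/4096.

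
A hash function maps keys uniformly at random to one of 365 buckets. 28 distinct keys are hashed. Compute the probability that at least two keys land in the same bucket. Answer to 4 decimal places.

It's easier to compute the probability that all 28 are distinct.
P(all distinct) = 365/365 · 364/365 · ··· · 338/365 ≈ 0.3455.
So the probability of at least one match is 1 − 0.3455 = 0.6545.

0.6545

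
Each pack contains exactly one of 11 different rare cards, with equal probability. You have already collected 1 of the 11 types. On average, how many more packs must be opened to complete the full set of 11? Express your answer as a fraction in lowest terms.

81191/2520

Starting from 1 distinct type, each trial gives a new one with probability (11−i)/11 when i types are held, so the wait for the next new type is 11/(11−i).
E = 11/10 + 11/9 + 11/8 + 11/7 + 11/6 + 11/5 + 11/4 + 11/3 + 11/2 + 11/1 = 81191/2520.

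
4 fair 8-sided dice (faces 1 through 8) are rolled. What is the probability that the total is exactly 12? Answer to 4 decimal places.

0.0393

There are 8^4 = 4096 equally likely outcomes.
The number of ordered 4-tuples from {1,…,8} summing to 12 is 161.
P(sum = 12) = 161/4096 ≈ 0.0393.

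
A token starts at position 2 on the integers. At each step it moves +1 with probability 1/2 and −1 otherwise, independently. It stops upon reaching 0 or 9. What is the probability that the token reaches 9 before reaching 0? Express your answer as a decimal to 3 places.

0.222

With a fair step, P(i) = ½P(i−1) + ½P(i+1) with P(0)=0, P(9)=1 has the linear solution P(i) = i/9.
P(2) = 2/9 ≈ 0.222.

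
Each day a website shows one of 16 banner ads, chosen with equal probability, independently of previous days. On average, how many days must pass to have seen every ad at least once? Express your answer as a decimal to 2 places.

After i distinct types are collected, each trial gives a new one with probability (16−i)/16, so the expected wait for the next new type is 16/(16−i).
E = 16/16 + 16/15 + 16/14 + 16/13 + 16/12 + 16/11 + 16/10 + 16/9 + 16/8 + 16/7 + 16/6 + 16/5 + 16/4 + 16/3 + 16/2 + 16/1 = 2436559/45045 ≈ 54.09.

54.09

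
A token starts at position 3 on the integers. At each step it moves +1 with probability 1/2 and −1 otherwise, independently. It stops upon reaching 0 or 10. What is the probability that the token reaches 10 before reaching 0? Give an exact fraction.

3/10

With a fair step, P(i) = ½P(i−1) + ½P(i+1) with P(0)=0, P(10)=1 has the linear solution P(i) = i/10.
P(3) = 3/10.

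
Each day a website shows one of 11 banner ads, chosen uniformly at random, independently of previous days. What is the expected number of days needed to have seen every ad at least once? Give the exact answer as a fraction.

After i distinct types are collected, each trial gives a new one with probability (11−i)/11, so the expected wait for the next new type is 11/(11−i).
E = 11/11 + 11/10 + 11/9 + 11/8 + 11/7 + 11/6 + 11/5 + 11/4 + 11/3 + 11/2 + 11/1 = 83711/2520.

83711/2520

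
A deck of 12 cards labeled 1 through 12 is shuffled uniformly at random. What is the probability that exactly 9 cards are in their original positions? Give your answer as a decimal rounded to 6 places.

Choose which 9 of the 12 are fixed: C(12,9) = 220 ways.
The remaining 3 must have no fixed point: D(3) = 2.
P = 220·2/479001600 = 1/1088640 ≈ 0.000001.

0.000001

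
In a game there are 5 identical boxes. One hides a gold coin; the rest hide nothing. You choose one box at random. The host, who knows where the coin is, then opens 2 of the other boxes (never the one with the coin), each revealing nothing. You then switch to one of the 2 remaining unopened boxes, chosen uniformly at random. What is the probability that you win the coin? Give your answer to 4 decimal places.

Your original box holds the coin with probability 1/5, so the other 4 collectively hold it with probability 4/5.
The host can always find 2 empty boxes to open, so the reveals don't change that 4/5; it is now spread over the 2 remaining unopened boxes.
P(win by switching) = (4/5) · (1/2) = 2/5 ≈ 0.4000.

0.4000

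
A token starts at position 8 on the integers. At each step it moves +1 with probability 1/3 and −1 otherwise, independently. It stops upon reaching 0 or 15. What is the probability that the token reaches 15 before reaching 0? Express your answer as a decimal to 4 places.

0.0078

Let r = q/p = (2/3)/(1/3) = 2. The recurrence P(i) = p·P(i+1) + q·P(i−1) with P(0)=0, P(15)=1 gives P(i) = (1 − r^i)/(1 − r^15).
P(8) = (1 − (2)^8) / (1 − (2)^15) = 255/32767 ≈ 0.0078.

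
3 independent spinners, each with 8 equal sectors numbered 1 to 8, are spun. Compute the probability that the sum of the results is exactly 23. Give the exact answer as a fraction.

There are 8^3 = 512 equally likely outcomes.
The number of ordered 3-tuples from {1,…,8} summing to 23 is 3.
P(sum = 23) = 3/512.

3/512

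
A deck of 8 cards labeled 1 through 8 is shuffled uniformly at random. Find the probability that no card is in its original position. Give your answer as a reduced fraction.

This is the derangement probability: permutations of 8 with no fixed point.
D(8) = 8! · (1 − 1/1! + 1/2! − ··· + (−1)^8/8!) = 14833.
P = 14833/40320 = 2119/5760.

2119/5760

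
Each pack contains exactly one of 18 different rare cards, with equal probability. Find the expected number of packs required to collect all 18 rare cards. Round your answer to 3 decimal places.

62.912

After i distinct types are collected, each trial gives a new one with probability (18−i)/18, so the expected wait for the next new type is 18/(18−i).
E = 18/18 + 18/17 + 18/16 + 18/15 + 18/14 + 18/13 + 18/12 + 18/11 + 18/10 + 18/9 + 18/8 + 18/7 + 18/6 + 18/5 + 18/4 + 18/3 + 18/2 + 18/1 = 42822903/680680 ≈ 62.912.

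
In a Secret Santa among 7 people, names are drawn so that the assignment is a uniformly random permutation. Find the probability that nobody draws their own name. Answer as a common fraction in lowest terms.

This is the derangement probability: permutations of 7 with no fixed point.
D(7) = 7! · (1 − 1/1! + 1/2! − ··· + (−1)^7/7!) = 1854.
P = 1854/5040 = 103/280.

103/280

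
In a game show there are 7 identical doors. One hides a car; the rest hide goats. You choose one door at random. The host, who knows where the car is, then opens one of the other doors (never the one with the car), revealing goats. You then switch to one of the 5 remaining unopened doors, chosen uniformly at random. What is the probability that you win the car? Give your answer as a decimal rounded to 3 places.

Your original door holds the car with probability 1/7, so the other 6 collectively hold it with probability 6/7.
The host can always find an empty door to open, so this doesn't change that 6/7; it is now spread over the 5 remaining unopened doors.
P(win by switching) = (6/7) · (1/5) = 6/35 ≈ 0.171.

0.171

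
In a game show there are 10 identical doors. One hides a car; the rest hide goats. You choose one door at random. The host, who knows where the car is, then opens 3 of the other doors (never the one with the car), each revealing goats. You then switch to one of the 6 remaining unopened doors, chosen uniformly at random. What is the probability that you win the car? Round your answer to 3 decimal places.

Your original door holds the car with probability 1/10, so the other 9 collectively hold it with probability 9/10.
The host can always find 3 empty doors to open, so the reveals don't change that 9/10; it is now spread over the 6 remaining unopened doors.
P(win by switching) = (9/10) · (1/6) = 3/20 ≈ 0.150.

0.150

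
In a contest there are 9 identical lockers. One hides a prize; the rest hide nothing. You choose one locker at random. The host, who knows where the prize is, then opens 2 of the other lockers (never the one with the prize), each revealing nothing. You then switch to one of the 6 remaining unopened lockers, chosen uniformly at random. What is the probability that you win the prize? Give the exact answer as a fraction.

4/27

Your original locker holds the prize with probability 1/9, so the other 8 collectively hold it with probability 8/9.
The host can always find 2 empty lockers to open, so the reveals don't change that 8/9; it is now spread over the 6 remaining unopened lockers.
P(win by switching) = (8/9) · (1/6) = 4/27.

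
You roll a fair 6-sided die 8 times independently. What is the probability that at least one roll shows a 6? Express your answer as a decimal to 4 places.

P(no roll shows a 6) = (5/6)^8 ≈ 0.2326.
P(at least one) = 1 − 0.2326 = 0.7674.

0.7674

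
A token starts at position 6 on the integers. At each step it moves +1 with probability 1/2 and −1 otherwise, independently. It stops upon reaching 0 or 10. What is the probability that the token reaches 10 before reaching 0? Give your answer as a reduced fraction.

3/5

With a fair step, P(i) = ½P(i−1) + ½P(i+1) with P(0)=0, P(10)=1 has the linear solution P(i) = i/10.
P(6) = 6/10 = 3/5.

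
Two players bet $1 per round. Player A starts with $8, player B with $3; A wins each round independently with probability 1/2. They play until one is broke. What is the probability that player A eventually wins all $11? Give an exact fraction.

8/11

With a fair step, P(i) = ½P(i−1) + ½P(i+1) with P(0)=0, P(11)=1 has the linear solution P(i) = i/11.
P(8) = 8/11.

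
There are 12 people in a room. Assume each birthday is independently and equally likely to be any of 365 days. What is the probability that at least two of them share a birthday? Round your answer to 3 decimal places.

It's easier to compute the probability that all 12 are distinct.
P(all distinct) = 365/365 · 364/365 · ··· · 354/365 ≈ 0.833.
So the probability of at least one match is 1 − 0.833 = 0.167.

0.167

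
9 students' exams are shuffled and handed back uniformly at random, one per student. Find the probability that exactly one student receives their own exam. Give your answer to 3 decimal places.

Choose which one is fixed: C(9,1) = 9 ways.
The remaining 8 must have no fixed point: D(8) = 14833.
P = 9·14833/362880 = 2119/5760 ≈ 0.368.

0.368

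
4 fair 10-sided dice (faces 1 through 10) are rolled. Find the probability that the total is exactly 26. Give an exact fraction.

27/500

There are 10^4 = 10000 equally likely outcomes.
The number of ordered 4-tuples from {1,…,10} summing to 26 is 540.
P(sum = 26) = 540/10000 = 27/500.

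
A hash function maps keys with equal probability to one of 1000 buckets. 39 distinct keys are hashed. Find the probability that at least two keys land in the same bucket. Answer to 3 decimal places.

0.528

It's easier to compute the probability that all 39 are distinct.
P(all distinct) = 1000/1000 · 999/1000 · ··· · 962/1000 ≈ 0.472.
So the probability of at least one match is 1 − 0.472 = 0.528.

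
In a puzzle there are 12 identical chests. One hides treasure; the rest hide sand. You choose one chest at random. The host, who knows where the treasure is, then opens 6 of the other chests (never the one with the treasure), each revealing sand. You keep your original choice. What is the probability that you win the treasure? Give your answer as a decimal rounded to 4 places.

0.0833

The host can always open 6 empty chests regardless of your choice, so the reveals give no information about your original chest.
P(win by staying) = 1/12 ≈ 0.0833.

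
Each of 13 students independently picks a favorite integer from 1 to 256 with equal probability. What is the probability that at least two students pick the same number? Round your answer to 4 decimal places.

0.2664

It's easier to compute the probability that all 13 are distinct.
P(all distinct) = 256/256 · 255/256 · ··· · 244/256 ≈ 0.7336.
So the probability of at least one match is 1 − 0.7336 = 0.2664.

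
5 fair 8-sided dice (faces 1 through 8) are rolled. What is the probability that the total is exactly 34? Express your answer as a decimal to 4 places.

0.0064

There are 8^5 = 32768 equally likely outcomes.
The number of ordered 5-tuples from {1,…,8} summing to 34 is 210.
P(sum = 34) = 210/32768 = 105/16384 ≈ 0.0064.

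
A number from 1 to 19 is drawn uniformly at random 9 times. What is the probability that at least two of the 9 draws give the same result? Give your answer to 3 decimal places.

0.896

P(all 9 different) = 19/19 · 18/19 · ··· · 11/19 ≈ 0.104.
P(at least two equal) = 1 − 0.104 = 0.896.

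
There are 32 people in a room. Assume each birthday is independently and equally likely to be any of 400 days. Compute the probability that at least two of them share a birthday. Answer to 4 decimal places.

It's easier to compute the probability that all 32 are distinct.
P(all distinct) = 400/400 · 399/400 · ··· · 369/400 ≈ 0.2797.
So the probability of at least one match is 1 − 0.2797 = 0.7203.

0.7203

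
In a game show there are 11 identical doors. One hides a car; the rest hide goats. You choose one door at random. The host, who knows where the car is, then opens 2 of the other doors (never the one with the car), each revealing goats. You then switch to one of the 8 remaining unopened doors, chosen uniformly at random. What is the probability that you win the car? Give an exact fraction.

Your original door holds the car with probability 1/11, so the other 10 collectively hold it with probability 10/11.
The host can always find 2 empty doors to open, so the reveals don't change that 10/11; it is now spread over the 8 remaining unopened doors.
P(win by switching) = (10/11) · (1/8) = 5/44.

5/44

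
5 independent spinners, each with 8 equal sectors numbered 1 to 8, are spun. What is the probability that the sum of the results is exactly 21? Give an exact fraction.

595/8192

There are 8^5 = 32768 equally likely outcomes.
The number of ordered 5-tuples from {1,…,8} summing to 21 is 2380.
P(sum = 21) = 2380/32768 = 595/8192.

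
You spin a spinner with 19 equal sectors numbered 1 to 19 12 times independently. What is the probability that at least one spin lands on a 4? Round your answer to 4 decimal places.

P(no spin lands on a 4) = (18/19)^12 ≈ 0.5227.
P(at least one) = 1 − 0.5227 = 0.4773.

0.4773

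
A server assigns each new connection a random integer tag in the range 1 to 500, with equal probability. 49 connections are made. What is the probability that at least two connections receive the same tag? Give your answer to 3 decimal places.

It's easier to compute the probability that all 49 are distinct.
P(all distinct) = 500/500 · 499/500 · ··· · 452/500 ≈ 0.088.
So the probability of at least one match is 1 − 0.088 = 0.912.

0.912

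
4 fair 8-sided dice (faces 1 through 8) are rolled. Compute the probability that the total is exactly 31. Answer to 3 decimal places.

There are 8^4 = 4096 equally likely outcomes.
The number of ordered 4-tuples from {1,…,8} summing to 31 is 4.
P(sum = 31) = 4/4096 = 1/1024 ≈ 0.001.

0.001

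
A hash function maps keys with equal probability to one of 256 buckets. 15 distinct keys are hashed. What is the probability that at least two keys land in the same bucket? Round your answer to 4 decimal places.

It's easier to compute the probability that all 15 are distinct.
P(all distinct) = 256/256 · 255/256 · ··· · 242/256 ≈ 0.6583.
So the probability of at least one match is 1 − 0.6583 = 0.3417.

0.3417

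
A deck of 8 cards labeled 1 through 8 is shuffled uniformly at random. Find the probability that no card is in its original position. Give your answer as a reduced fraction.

This is the derangement probability: permutations of 8 with no fixed point.
D(8) = 8! · (1 − 1/1! + 1/2! − ··· + (−1)^8/8!) = 14833.
P = 14833/40320 = 2119/5760.

2119/5760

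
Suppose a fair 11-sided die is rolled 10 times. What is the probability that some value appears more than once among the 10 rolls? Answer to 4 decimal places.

0.9985

P(all 10 different) = 11/11 · 10/11 · ··· · 2/11 ≈ 0.0015.
P(at least two equal) = 1 − 0.0015 = 0.9985.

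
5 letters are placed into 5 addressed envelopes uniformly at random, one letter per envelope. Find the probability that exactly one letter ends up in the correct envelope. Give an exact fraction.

3/8

Choose which one is fixed: C(5,1) = 5 ways.
The remaining 4 must have no fixed point: D(4) = 9.
P = 5·9/120 = 3/8.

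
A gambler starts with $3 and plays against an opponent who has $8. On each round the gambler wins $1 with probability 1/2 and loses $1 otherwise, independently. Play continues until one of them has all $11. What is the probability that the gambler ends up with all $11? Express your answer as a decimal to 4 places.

With a fair step, P(i) = ½P(i−1) + ½P(i+1) with P(0)=0, P(11)=1 has the linear solution P(i) = i/11.
P(3) = 3/11 ≈ 0.2727.

0.2727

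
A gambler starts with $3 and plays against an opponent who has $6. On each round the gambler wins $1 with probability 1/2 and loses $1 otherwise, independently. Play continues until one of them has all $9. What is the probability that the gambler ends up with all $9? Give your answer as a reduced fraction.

With a fair step, P(i) = ½P(i−1) + ½P(i+1) with P(0)=0, P(9)=1 has the linear solution P(i) = i/9.
P(3) = 3/9 = 1/3.

1/3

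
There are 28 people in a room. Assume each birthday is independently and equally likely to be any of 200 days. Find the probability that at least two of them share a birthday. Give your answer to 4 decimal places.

It's easier to compute the probability that all 28 are distinct.
P(all distinct) = 200/200 · 199/200 · ··· · 173/200 ≈ 0.1376.
So the probability of at least one match is 1 − 0.1376 = 0.8624.

0.8624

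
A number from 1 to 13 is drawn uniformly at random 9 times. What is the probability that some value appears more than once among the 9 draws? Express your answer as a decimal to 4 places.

0.9755

P(all 9 different) = 13/13 · 12/13 · ··· · 5/13 ≈ 0.0245.
P(at least two equal) = 1 − 0.0245 = 0.9755.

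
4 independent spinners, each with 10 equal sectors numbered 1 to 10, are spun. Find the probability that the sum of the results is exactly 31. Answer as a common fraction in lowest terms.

There are 10^4 = 10000 equally likely outcomes.
The number of ordered 4-tuples from {1,…,10} summing to 31 is 220.
P(sum = 31) = 220/10000 = 11/500.

11/500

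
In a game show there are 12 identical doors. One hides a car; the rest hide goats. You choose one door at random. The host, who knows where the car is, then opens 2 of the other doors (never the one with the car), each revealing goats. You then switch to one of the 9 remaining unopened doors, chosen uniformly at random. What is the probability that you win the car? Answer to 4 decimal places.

0.1019

Your original door holds the car with probability 1/12, so the other 11 collectively hold it with probability 11/12.
The host can always find 2 empty doors to open, so the reveals don't change that 11/12; it is now spread over the 9 remaining unopened doors.
P(win by switching) = (11/12) · (1/9) = 11/108 ≈ 0.1019.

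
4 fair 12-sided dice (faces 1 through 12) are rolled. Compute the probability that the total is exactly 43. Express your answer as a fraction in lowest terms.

There are 12^4 = 20736 equally likely outcomes.
The number of ordered 4-tuples from {1,…,12} summing to 43 is 56.
P(sum = 43) = 56/20736 = 7/2592.

7/2592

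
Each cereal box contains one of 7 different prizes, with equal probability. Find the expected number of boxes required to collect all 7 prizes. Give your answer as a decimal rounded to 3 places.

18.150

After i distinct types are collected, each trial gives a new one with probability (7−i)/7, so the expected wait for the next new type is 7/(7−i).
E = 7/7 + 7/6 + 7/5 + 7/4 + 7/3 + 7/2 + 7/1 = 363/20 ≈ 18.150.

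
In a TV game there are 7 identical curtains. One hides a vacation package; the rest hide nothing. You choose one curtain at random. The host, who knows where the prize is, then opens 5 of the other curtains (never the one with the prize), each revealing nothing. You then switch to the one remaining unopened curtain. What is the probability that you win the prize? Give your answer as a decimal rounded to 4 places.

Your original curtain holds the prize with probability 1/7, so the other 6 collectively hold it with probability 6/7.
The host can always find 5 empty curtains to open, so the reveals don't change that 6/7; it is now spread over the 1 remaining unopened curtain.
P(win by switching) = (6/7) · (1/1) = 6/7 ≈ 0.8571.

0.8571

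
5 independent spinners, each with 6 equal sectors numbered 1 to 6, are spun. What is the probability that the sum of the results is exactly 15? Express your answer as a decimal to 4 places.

There are 6^5 = 7776 equally likely outcomes.
The number of ordered 5-tuples from {1,…,6} summing to 15 is 651.
P(sum = 15) = 651/7776 = 217/2592 ≈ 0.0837.

0.0837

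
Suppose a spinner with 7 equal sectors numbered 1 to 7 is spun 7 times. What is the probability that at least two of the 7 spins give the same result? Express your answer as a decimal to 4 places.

0.9939

P(all 7 different) = 7/7 · 6/7 · ··· · 1/7 ≈ 0.0061.
P(at least two equal) = 1 − 0.0061 = 0.9939.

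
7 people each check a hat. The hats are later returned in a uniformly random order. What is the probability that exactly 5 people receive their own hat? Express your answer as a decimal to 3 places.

Choose which 5 of the 7 are fixed: C(7,5) = 21 ways.
The remaining 2 must have no fixed point: D(2) = 1.
P = 21·1/5040 = 1/240 ≈ 0.004.

0.004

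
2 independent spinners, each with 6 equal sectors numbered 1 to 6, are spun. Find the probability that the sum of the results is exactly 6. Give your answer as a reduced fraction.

5/36

There are 6^2 = 36 equally likely outcomes.
The number of ordered 2-tuples from {1,…,6} summing to 6 is 5.
P(sum = 6) = 5/36.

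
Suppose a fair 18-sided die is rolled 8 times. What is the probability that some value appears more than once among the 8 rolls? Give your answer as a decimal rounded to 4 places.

0.8399

P(all 8 different) = 18/18 · 17/18 · ··· · 11/18 ≈ 0.1601.
P(at least two equal) = 1 − 0.1601 = 0.8399.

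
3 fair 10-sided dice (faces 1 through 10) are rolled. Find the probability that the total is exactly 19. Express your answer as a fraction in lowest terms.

69/1000

There are 10^3 = 1000 equally likely outcomes.
The number of ordered 3-tuples from {1,…,10} summing to 19 is 69.
P(sum = 19) = 69/1000.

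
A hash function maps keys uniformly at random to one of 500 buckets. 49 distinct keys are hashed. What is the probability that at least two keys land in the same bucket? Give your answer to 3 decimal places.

It's easier to compute the probability that all 49 are distinct.
P(all distinct) = 500/500 · 499/500 · ··· · 452/500 ≈ 0.088.
So the probability of at least one match is 1 − 0.088 = 0.912.

0.912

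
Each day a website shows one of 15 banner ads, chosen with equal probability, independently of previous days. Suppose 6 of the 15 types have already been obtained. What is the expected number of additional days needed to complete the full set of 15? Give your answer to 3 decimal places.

42.435

Starting from 6 distinct types, each trial gives a new one with probability (15−i)/15 when i types are held, so the wait for the next new type is 15/(15−i).
E = 15/9 + 15/8 + 15/7 + 15/6 + 15/5 + 15/4 + 15/3 + 15/2 + 15/1 = 7129/168 ≈ 42.435.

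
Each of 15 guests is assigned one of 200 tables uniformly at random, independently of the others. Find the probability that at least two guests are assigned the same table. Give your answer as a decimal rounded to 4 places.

It's easier to compute the probability that all 15 are distinct.
P(all distinct) = 200/200 · 199/200 · ··· · 186/200 ≈ 0.5838.
So the probability of at least one match is 1 − 0.5838 = 0.4162.

0.4162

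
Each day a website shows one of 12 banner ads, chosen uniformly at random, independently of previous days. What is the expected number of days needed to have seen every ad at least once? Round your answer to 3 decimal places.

37.239

After i distinct types are collected, each trial gives a new one with probability (12−i)/12, so the expected wait for the next new type is 12/(12−i).
E = 12/12 + 12/11 + 12/10 + 12/9 + 12/8 + 12/7 + 12/6 + 12/5 + 12/4 + 12/3 + 12/2 + 12/1 = 86021/2310 ≈ 37.239.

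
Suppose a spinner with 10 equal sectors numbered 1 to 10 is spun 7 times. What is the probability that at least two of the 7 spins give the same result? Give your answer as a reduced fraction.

P(all 7 different) = 10/10 · 9/10 · ··· · 4/10 = 189/3125.
P(at least two equal) = 1 − 189/3125 = 2936/3125.

2936/3125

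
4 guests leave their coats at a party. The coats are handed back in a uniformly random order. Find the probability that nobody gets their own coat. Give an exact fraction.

This is the derangement probability: permutations of 4 with no fixed point.
D(4) = 4! · (1 − 1/1! + 1/2! − ··· + (−1)^4/4!) = 9.
P = 9/24 = 3/8.

3/8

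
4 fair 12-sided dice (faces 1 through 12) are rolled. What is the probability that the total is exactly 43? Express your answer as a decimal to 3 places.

0.003

There are 12^4 = 20736 equally likely outcomes.
The number of ordered 4-tuples from {1,…,12} summing to 43 is 56.
P(sum = 43) = 56/20736 = 7/2592 ≈ 0.003.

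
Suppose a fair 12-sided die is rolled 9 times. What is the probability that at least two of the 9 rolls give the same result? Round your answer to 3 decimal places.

0.985

P(all 9 different) = 12/12 · 11/12 · ··· · 4/12 ≈ 0.015.
P(at least two equal) = 1 − 0.015 = 0.985.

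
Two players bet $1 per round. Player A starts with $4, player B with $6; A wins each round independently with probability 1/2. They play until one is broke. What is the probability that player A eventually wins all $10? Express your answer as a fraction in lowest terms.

2/5

With a fair step, P(i) = ½P(i−1) + ½P(i+1) with P(0)=0, P(10)=1 has the linear solution P(i) = i/10.
P(4) = 4/10 = 2/5.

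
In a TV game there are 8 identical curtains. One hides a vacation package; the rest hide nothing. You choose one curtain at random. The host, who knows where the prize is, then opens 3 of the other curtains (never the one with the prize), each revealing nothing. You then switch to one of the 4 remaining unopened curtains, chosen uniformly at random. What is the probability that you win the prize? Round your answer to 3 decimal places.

Your original curtain holds the prize with probability 1/8, so the other 7 collectively hold it with probability 7/8.
The host can always find 3 empty curtains to open, so the reveals don't change that 7/8; it is now spread over the 4 remaining unopened curtains.
P(win by switching) = (7/8) · (1/4) = 7/32 ≈ 0.219.

0.219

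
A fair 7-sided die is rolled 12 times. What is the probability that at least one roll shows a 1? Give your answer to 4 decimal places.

0.8427

P(no roll shows a 1) = (6/7)^12 ≈ 0.1573.
P(at least one) = 1 − 0.1573 = 0.8427.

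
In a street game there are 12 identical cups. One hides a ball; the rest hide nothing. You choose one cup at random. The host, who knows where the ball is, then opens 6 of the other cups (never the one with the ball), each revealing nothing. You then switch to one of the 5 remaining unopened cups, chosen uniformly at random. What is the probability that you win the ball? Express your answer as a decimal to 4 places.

Your original cup holds the ball with probability 1/12, so the other 11 collectively hold it with probability 11/12.
The host can always find 6 empty cups to open, so the reveals don't change that 11/12; it is now spread over the 5 remaining unopened cups.
P(win by switching) = (11/12) · (1/5) = 11/60 ≈ 0.1833.

0.1833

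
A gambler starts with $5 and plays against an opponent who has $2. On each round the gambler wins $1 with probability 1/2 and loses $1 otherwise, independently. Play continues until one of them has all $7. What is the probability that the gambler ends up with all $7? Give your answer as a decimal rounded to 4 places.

0.7143

With a fair step, P(i) = ½P(i−1) + ½P(i+1) with P(0)=0, P(7)=1 has the linear solution P(i) = i/7.
P(5) = 5/7 ≈ 0.7143.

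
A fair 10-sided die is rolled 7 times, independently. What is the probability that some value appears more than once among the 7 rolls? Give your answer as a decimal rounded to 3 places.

0.940

P(all 7 different) = 10/10 · 9/10 · ··· · 4/10 ≈ 0.060.
P(at least two equal) = 1 − 0.060 = 0.940.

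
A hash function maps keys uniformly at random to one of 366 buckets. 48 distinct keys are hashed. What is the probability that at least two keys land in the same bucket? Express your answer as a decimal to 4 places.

0.9602

It's easier to compute the probability that all 48 are distinct.
P(all distinct) = 366/366 · 365/366 · ··· · 319/366 ≈ 0.0398.
So the probability of at least one match is 1 − 0.0398 = 0.9602.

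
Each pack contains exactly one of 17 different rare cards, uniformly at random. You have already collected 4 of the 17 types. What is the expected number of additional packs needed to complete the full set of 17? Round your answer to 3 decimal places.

54.062

Starting from 4 distinct types, each trial gives a new one with probability (17−i)/17 when i types are held, so the wait for the next new type is 17/(17−i).
E = 17/13 + 17/12 + 17/11 + 17/10 + 17/9 + 17/8 + 17/7 + 17/6 + 17/5 + 17/4 + 17/3 + 17/2 + 17/1 = 19481881/360360 ≈ 54.062.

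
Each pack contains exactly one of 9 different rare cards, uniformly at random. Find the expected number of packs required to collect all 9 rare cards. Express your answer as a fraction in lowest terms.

After i distinct types are collected, each trial gives a new one with probability (9−i)/9, so the expected wait for the next new type is 9/(9−i).
E = 9/9 + 9/8 + 9/7 + 9/6 + 9/5 + 9/4 + 9/3 + 9/2 + 9/1 = 7129/280.

7129/280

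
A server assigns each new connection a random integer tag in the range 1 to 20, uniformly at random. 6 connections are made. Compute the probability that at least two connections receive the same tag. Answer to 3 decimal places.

It's easier to compute the probability that all 6 are distinct.
P(all distinct) = 20/20 · 19/20 · ··· · 15/20 ≈ 0.436.
So the probability of at least one match is 1 − 0.436 = 0.564.

0.564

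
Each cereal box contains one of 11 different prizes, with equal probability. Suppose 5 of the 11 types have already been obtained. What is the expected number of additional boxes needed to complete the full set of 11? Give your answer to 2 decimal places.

26.95

Starting from 5 distinct types, each trial gives a new one with probability (11−i)/11 when i types are held, so the wait for the next new type is 11/(11−i).
E = 11/6 + 11/5 + 11/4 + 11/3 + 11/2 + 11/1 = 539/20 ≈ 26.95.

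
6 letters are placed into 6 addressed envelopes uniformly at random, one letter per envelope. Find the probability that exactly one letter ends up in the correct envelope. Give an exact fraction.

Choose which one is fixed: C(6,1) = 6 ways.
The remaining 5 must have no fixed point: D(5) = 44.
P = 6·44/720 = 11/30.

11/30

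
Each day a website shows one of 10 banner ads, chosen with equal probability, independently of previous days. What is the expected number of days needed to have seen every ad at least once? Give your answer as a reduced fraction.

7381/252

After i distinct types are collected, each trial gives a new one with probability (10−i)/10, so the expected wait for the next new type is 10/(10−i).
E = 10/10 + 10/9 + 10/8 + 10/7 + 10/6 + 10/5 + 10/4 + 10/3 + 10/2 + 10/1 = 7381/252.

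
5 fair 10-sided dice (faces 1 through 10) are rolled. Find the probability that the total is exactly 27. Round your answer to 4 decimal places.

There are 10^5 = 100000 equally likely outcomes.
The number of ordered 5-tuples from {1,…,10} summing to 27 is 6000.
P(sum = 27) = 6000/100000 = 3/50 ≈ 0.0600.

0.0600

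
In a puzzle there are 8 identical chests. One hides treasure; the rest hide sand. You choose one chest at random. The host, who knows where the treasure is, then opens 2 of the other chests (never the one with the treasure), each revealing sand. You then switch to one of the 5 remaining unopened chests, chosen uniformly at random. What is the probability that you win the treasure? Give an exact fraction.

7/40

Your original chest holds the treasure with probability 1/8, so the other 7 collectively hold it with probability 7/8.
The host can always find 2 empty chests to open, so the reveals don't change that 7/8; it is now spread over the 5 remaining unopened chests.
P(win by switching) = (7/8) · (1/5) = 7/40.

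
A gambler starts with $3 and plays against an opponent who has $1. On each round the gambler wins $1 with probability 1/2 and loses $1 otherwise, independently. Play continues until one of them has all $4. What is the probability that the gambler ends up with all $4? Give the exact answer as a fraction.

3/4

With a fair step, P(i) = ½P(i−1) + ½P(i+1) with P(0)=0, P(4)=1 has the linear solution P(i) = i/4.
P(3) = 3/4.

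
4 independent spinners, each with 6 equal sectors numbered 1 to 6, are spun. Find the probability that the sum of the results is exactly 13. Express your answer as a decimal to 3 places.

There are 6^4 = 1296 equally likely outcomes.
The number of ordered 4-tuples from {1,…,6} summing to 13 is 140.
P(sum = 13) = 140/1296 = 35/324 ≈ 0.108.

0.108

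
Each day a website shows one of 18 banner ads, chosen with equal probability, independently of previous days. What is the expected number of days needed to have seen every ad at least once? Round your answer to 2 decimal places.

After i distinct types are collected, each trial gives a new one with probability (18−i)/18, so the expected wait for the next new type is 18/(18−i).
E = 18/18 + 18/17 + 18/16 + 18/15 + 18/14 + 18/13 + 18/12 + 18/11 + 18/10 + 18/9 + 18/8 + 18/7 + 18/6 + 18/5 + 18/4 + 18/3 + 18/2 + 18/1 = 42822903/680680 ≈ 62.91.

62.91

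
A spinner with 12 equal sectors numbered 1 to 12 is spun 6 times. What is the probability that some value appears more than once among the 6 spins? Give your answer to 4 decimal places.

0.7772

P(all 6 different) = 12/12 · 11/12 · ··· · 7/12 ≈ 0.2228.
P(at least two equal) = 1 − 0.2228 = 0.7772.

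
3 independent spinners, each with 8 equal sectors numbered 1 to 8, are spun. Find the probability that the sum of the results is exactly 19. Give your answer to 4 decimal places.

There are 8^3 = 512 equally likely outcomes.
The number of ordered 3-tuples from {1,…,8} summing to 19 is 21.
P(sum = 19) = 21/512 ≈ 0.0410.

0.0410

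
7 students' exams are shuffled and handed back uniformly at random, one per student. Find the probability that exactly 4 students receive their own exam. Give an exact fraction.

1/72

Choose which 4 of the 7 are fixed: C(7,4) = 35 ways.
The remaining 3 must have no fixed point: D(3) = 2.
P = 35·2/5040 = 1/72.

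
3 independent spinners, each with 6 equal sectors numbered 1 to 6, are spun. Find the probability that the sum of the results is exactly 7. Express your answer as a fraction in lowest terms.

5/72

There are 6^3 = 216 equally likely outcomes.
The number of ordered 3-tuples from {1,…,6} summing to 7 is 15.
P(sum = 7) = 15/216 = 5/72.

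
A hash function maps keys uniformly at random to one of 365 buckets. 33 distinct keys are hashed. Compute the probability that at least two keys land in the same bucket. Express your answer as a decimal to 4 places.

0.7750

It's easier to compute the probability that all 33 are distinct.
P(all distinct) = 365/365 · 364/365 · ··· · 333/365 ≈ 0.2250.
So the probability of at least one match is 1 − 0.2250 = 0.7750.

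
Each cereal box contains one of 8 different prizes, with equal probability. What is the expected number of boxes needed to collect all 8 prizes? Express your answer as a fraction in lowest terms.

761/35

After i distinct types are collected, each trial gives a new one with probability (8−i)/8, so the expected wait for the next new type is 8/(8−i).
E = 8/8 + 8/7 + 8/6 + 8/5 + 8/4 + 8/3 + 8/2 + 8/1 = 761/35.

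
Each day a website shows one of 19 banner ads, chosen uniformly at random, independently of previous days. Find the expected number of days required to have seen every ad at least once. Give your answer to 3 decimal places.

After i distinct types are collected, each trial gives a new one with probability (19−i)/19, so the expected wait for the next new type is 19/(19−i).
E = 19/19 + 19/18 + 19/17 + 19/16 + 19/15 + 19/14 + 19/13 + 19/12 + 19/11 + 19/10 + 19/9 + 19/8 + 19/7 + 19/6 + 19/5 + 19/4 + 19/3 + 19/2 + 19/1 = 275295799/4084080 ≈ 67.407.

67.407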